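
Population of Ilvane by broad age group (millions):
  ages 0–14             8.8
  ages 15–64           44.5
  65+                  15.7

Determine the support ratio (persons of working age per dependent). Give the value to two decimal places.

Support ratio: 1.82

Support ratio = 44.5 / (8.8 + 15.7) = 44.5 / 24.5 = 1.82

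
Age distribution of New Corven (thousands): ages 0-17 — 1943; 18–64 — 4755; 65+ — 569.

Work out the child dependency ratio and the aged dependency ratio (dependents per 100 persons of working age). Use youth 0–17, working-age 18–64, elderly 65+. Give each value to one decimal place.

Youth dependency ratio = 1943 / 4755 × 100 = 40.9
Old-age dependency ratio = 569 / 4755 × 100 = 12.0

Youth dependency ratio: 40.9
Old-age dependency ratio: 12.0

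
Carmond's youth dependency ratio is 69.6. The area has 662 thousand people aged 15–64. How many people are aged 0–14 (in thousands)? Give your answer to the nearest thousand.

Aged 0–14: 461

Youth dependency ratio = youth / working-age × 100
69.6 = Y / 662 × 100
⇒ 461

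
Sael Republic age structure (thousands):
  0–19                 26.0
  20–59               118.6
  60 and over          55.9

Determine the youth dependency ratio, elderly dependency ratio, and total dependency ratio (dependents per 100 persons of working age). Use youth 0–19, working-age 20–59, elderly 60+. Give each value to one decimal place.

Youth dependency ratio: 21.9
Old-age dependency ratio: 47.1
Total dependency ratio: 69.1

Youth dependency ratio = 26.0 / 118.6 × 100 = 21.9
Old-age dependency ratio = 55.9 / 118.6 × 100 = 47.1
Total dependency ratio = (26.0 + 55.9) / 118.6 × 100 = 81.9 / 118.6 × 100 = 69.1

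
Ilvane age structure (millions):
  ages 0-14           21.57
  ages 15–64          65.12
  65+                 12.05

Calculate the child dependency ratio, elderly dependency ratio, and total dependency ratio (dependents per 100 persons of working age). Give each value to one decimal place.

Youth dependency ratio = 21.57 / 65.12 × 100 = 33.1
Old-age dependency ratio = 12.05 / 65.12 × 100 = 18.5
Total dependency ratio = (21.57 + 12.05) / 65.12 × 100 = 33.62 / 65.12 × 100 = 51.6

Youth dependency ratio: 33.1
Old-age dependency ratio: 18.5
Total dependency ratio: 51.6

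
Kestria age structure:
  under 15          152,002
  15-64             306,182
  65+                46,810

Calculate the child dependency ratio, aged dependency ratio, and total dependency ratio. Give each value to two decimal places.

Youth dependency ratio: 49.64
Old-age dependency ratio: 15.29
Total dependency ratio: 64.93

Youth dependency ratio = 152,002 / 306,182 × 100 = 49.64
Old-age dependency ratio = 46,810 / 306,182 × 100 = 15.29
Total dependency ratio = (152,002 + 46,810) / 306,182 × 100 = 198,812 / 306,182 × 100 = 64.93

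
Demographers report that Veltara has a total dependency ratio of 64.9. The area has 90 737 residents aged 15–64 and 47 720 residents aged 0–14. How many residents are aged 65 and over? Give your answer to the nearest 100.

Total dependency ratio = (youth + elderly) / working-age × 100
64.9 = (47 720 + E) / 90 737 × 100
⇒ 11 200

Aged 65 and over: 11 200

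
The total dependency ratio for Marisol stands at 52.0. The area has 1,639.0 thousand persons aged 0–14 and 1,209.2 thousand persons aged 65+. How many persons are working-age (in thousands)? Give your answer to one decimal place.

Working-age: 5,477.3

Total dependency ratio = (youth + elderly) / working-age × 100
52.0 = (1,639.0 + 1,209.2) / W × 100
⇒ 5,477.3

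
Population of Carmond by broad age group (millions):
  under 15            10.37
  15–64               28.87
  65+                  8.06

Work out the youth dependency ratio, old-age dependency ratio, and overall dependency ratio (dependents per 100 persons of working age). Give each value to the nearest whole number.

Youth dependency ratio = 10.37 / 28.87 × 100 = 36
Old-age dependency ratio = 8.06 / 28.87 × 100 = 28
Total dependency ratio = (10.37 + 8.06) / 28.87 × 100 = 18.43 / 28.87 × 100 = 64

Youth dependency ratio: 36
Old-age dependency ratio: 28
Total dependency ratio: 64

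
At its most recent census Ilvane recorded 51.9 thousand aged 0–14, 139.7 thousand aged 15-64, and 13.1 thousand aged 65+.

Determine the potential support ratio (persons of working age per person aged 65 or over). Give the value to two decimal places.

Potential support ratio: 10.66

Potential support ratio = 139.7 / 13.1 = 10.66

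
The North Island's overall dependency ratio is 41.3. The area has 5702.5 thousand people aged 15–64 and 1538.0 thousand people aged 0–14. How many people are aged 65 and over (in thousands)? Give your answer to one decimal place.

Total dependency ratio = (youth + elderly) / working-age × 100
41.3 = (1538.0 + E) / 5702.5 × 100
⇒ 817.1

Aged 65 and over: 817.1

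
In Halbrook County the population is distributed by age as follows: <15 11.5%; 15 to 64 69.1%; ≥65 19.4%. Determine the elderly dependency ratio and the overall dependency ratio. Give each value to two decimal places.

Old-age dependency ratio = 19.4 / 69.1 × 100 = 28.08
Total dependency ratio = (11.5 + 19.4) / 69.1 × 100 = 30.9 / 69.1 × 100 = 44.72

Old-age dependency ratio: 28.08
Total dependency ratio: 44.72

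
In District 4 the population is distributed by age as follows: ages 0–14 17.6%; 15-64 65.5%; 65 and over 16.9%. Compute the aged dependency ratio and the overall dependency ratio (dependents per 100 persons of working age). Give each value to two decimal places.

Old-age dependency ratio = 16.9 / 65.5 × 100 = 25.80
Total dependency ratio = (17.6 + 16.9) / 65.5 × 100 = 34.5 / 65.5 × 100 = 52.67

Old-age dependency ratio: 25.80
Total dependency ratio: 52.67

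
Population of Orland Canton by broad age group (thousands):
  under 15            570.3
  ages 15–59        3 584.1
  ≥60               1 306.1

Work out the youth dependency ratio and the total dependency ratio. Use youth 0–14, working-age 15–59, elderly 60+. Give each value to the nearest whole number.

Youth dependency ratio = 570.3 / 3 584.1 × 100 = 16
Total dependency ratio = (570.3 + 1 306.1) / 3 584.1 × 100 = 1 876.4 / 3 584.1 × 100 = 52

Youth dependency ratio: 16
Total dependency ratio: 52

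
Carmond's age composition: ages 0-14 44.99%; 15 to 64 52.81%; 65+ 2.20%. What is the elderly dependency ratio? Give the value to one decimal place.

Old-age dependency ratio: 4.2

Old-age dependency ratio = 2.20 / 52.81 × 100 = 4.2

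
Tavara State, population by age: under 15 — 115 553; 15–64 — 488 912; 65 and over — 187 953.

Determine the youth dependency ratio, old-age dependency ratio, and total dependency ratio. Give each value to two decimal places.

Youth dependency ratio: 23.63
Old-age dependency ratio: 38.44
Total dependency ratio: 62.08

Youth dependency ratio = 115 553 / 488 912 × 100 = 23.63
Old-age dependency ratio = 187 953 / 488 912 × 100 = 38.44
Total dependency ratio = (115 553 + 187 953) / 488 912 × 100 = 303 506 / 488 912 × 100 = 62.08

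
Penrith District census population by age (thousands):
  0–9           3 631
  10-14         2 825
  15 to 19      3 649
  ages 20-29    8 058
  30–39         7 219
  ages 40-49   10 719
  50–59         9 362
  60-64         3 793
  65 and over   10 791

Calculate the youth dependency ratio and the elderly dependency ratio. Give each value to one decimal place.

Youth dependency ratio: 15.1
Old-age dependency ratio: 25.2

0–14: 3 631 + 2 825 = 6 456
15–64: 3 649 + 8 058 + 7 219 + 10 719 + 9 362 + 3 793 = 42 800
65+: 10 791
Youth dependency ratio = 6 456 / 42 800 × 100 = 15.1
Old-age dependency ratio = 10 791 / 42 800 × 100 = 25.2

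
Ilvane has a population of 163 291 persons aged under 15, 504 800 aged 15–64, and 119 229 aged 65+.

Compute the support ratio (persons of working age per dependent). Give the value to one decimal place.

Support ratio: 1.8

Support ratio = 504 800 / (163 291 + 119 229) = 504 800 / 282 520 = 1.8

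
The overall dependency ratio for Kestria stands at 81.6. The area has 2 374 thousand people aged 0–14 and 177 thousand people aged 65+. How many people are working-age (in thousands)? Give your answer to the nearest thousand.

Total dependency ratio = (youth + elderly) / working-age × 100
81.6 = (2 374 + 177) / W × 100
⇒ 3 126

Working-age: 3 126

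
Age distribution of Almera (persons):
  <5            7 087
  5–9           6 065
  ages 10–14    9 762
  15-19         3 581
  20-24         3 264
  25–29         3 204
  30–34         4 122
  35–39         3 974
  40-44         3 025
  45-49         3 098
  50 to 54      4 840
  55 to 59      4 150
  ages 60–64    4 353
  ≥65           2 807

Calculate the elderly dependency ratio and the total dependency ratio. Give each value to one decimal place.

Old-age dependency ratio: 7.5
Total dependency ratio: 68.4

0–14: 7 087 + 6 065 + 9 762 = 22 914
15–64: 3 581 + 3 264 + 3 204 + 4 122 + 3 974 + 3 025 + 3 098 + 4 840 + 4 150 + 4 353 = 37 611
65+: 2 807
Old-age dependency ratio = 2 807 / 37 611 × 100 = 7.5
Total dependency ratio = (22 914 + 2 807) / 37 611 × 100 = 25 721 / 37 611 × 100 = 68.4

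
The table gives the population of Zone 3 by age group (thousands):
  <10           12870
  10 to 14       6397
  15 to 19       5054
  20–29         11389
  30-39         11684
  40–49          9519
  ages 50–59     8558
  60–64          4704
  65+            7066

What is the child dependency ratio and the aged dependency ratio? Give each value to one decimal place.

0–14: 12870 + 6397 = 19267
15–64: 5054 + 11389 + 11684 + 9519 + 8558 + 4704 = 50908
65+: 7066
Youth dependency ratio = 19267 / 50908 × 100 = 37.8
Old-age dependency ratio = 7066 / 50908 × 100 = 13.9

Youth dependency ratio: 37.8
Old-age dependency ratio: 13.9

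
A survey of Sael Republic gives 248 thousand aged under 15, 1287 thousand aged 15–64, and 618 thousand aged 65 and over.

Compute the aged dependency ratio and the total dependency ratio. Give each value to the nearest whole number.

Old-age dependency ratio = 618 / 1287 × 100 = 48
Total dependency ratio = (248 + 618) / 1287 × 100 = 866 / 1287 × 100 = 67

Old-age dependency ratio: 48
Total dependency ratio: 67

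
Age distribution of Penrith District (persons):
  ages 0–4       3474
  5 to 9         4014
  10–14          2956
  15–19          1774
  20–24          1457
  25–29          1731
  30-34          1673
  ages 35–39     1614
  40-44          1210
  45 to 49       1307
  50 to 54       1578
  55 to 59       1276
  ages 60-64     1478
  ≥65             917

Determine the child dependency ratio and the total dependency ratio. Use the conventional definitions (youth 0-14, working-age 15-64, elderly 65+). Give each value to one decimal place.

Youth dependency ratio: 69.2
Total dependency ratio: 75.2

0–14: 3474 + 4014 + 2956 = 10444
15–64: 1774 + 1457 + 1731 + 1673 + 1614 + 1210 + 1307 + 1578 + 1276 + 1478 = 15098
65+: 917
Youth dependency ratio = 10444 / 15098 × 100 = 69.2
Total dependency ratio = (10444 + 917) / 15098 × 100 = 11361 / 15098 × 100 = 75.2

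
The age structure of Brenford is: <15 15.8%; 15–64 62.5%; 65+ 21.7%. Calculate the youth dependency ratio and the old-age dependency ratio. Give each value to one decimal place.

Youth dependency ratio = 15.8 / 62.5 × 100 = 25.3
Old-age dependency ratio = 21.7 / 62.5 × 100 = 34.7

Youth dependency ratio: 25.3
Old-age dependency ratio: 34.7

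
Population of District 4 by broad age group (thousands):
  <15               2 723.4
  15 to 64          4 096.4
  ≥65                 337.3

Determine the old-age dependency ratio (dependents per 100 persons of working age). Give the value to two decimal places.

Old-age dependency ratio = 337.3 / 4 096.4 × 100 = 8.23

Old-age dependency ratio: 8.23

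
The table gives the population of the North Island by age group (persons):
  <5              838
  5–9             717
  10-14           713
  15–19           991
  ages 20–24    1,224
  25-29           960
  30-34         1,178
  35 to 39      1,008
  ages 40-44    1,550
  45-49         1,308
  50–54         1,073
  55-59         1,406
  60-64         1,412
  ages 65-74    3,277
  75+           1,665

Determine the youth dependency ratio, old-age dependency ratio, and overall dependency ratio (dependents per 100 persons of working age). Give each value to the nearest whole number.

Youth dependency ratio: 19
Old-age dependency ratio: 41
Total dependency ratio: 60

0–14: 838 + 717 + 713 = 2,268
15–64: 991 + 1,224 + 960 + 1,178 + 1,008 + 1,550 + 1,308 + 1,073 + 1,406 + 1,412 = 12,110
65+: 3,277 + 1,665 = 4,942
Youth dependency ratio = 2,268 / 12,110 × 100 = 19
Old-age dependency ratio = 4,942 / 12,110 × 100 = 41
Total dependency ratio = (2,268 + 4,942) / 12,110 × 100 = 7,210 / 12,110 × 100 = 60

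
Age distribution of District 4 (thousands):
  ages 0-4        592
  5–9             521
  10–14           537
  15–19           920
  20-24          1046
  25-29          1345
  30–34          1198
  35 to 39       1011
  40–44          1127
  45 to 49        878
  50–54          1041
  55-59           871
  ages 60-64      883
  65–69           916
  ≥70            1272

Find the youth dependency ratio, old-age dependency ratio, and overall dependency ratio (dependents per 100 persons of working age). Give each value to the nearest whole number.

0–14: 592 + 521 + 537 = 1650
15–64: 920 + 1046 + 1345 + 1198 + 1011 + 1127 + 878 + 1041 + 871 + 883 = 10320
65+: 916 + 1272 = 2188
Youth dependency ratio = 1650 / 10320 × 100 = 16
Old-age dependency ratio = 2188 / 10320 × 100 = 21
Total dependency ratio = (1650 + 2188) / 10320 × 100 = 3838 / 10320 × 100 = 37

Youth dependency ratio: 16
Old-age dependency ratio: 21
Total dependency ratio: 37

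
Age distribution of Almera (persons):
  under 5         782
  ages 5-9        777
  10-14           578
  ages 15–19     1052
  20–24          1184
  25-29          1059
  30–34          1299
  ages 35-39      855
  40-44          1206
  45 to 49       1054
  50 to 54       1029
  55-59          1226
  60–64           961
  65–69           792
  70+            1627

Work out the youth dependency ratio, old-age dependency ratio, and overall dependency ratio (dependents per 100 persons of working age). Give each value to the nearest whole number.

0–14: 782 + 777 + 578 = 2137
15–64: 1052 + 1184 + 1059 + 1299 + 855 + 1206 + 1054 + 1029 + 1226 + 961 = 10925
65+: 792 + 1627 = 2419
Youth dependency ratio = 2137 / 10925 × 100 = 20
Old-age dependency ratio = 2419 / 10925 × 100 = 22
Total dependency ratio = (2137 + 2419) / 10925 × 100 = 4556 / 10925 × 100 = 42

Youth dependency ratio: 20
Old-age dependency ratio: 22
Total dependency ratio: 42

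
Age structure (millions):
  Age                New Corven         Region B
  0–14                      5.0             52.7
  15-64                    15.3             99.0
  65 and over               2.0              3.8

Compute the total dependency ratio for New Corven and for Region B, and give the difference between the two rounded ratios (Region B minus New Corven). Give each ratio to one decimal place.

New Corven: (5.0 + 2.0) / 15.3 × 100 = 7.0 / 15.3 × 100 = 45.8
Region B: (52.7 + 3.8) / 99.0 × 100 = 56.5 / 99.0 × 100 = 57.1

New Corven: 45.8
Region B: 57.1
Difference: +11.3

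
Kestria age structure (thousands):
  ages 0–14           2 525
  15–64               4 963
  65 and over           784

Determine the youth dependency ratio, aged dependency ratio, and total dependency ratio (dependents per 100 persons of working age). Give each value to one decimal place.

Youth dependency ratio: 50.9
Old-age dependency ratio: 15.8
Total dependency ratio: 66.7

Youth dependency ratio = 2 525 / 4 963 × 100 = 50.9
Old-age dependency ratio = 784 / 4 963 × 100 = 15.8
Total dependency ratio = (2 525 + 784) / 4 963 × 100 = 3 309 / 4 963 × 100 = 66.7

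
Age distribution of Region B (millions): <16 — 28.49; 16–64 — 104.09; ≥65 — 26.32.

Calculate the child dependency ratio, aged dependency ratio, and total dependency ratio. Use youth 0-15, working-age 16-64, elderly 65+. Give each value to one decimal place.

Youth dependency ratio: 27.4
Old-age dependency ratio: 25.3
Total dependency ratio: 52.7

Youth dependency ratio = 28.49 / 104.09 × 100 = 27.4
Old-age dependency ratio = 26.32 / 104.09 × 100 = 25.3
Total dependency ratio = (28.49 + 26.32) / 104.09 × 100 = 54.81 / 104.09 × 100 = 52.7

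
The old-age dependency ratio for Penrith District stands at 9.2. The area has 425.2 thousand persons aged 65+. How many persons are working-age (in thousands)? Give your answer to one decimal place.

Working-age: 4621.7

Old-age dependency ratio = elderly / working-age × 100
9.2 = 425.2 / W × 100
⇒ 4621.7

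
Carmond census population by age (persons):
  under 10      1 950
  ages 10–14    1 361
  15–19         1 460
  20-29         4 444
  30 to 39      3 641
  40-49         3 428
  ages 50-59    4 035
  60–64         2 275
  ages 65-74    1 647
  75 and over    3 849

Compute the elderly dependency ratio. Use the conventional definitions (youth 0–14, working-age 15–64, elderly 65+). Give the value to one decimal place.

Old-age dependency ratio: 28.5

0–14: 1 950 + 1 361 = 3 311
15–64: 1 460 + 4 444 + 3 641 + 3 428 + 4 035 + 2 275 = 19 283
65+: 1 647 + 3 849 = 5 496
Old-age dependency ratio = 5 496 / 19 283 × 100 = 28.5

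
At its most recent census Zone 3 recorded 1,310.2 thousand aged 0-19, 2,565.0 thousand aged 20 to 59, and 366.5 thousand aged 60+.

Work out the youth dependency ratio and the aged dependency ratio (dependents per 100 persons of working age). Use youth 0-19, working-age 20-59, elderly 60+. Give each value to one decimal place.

Youth dependency ratio = 1,310.2 / 2,565.0 × 100 = 51.1
Old-age dependency ratio = 366.5 / 2,565.0 × 100 = 14.3

Youth dependency ratio: 51.1
Old-age dependency ratio: 14.3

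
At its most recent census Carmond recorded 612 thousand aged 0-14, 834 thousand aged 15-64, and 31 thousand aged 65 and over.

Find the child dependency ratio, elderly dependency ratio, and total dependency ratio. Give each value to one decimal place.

Youth dependency ratio = 612 / 834 × 100 = 73.4
Old-age dependency ratio = 31 / 834 × 100 = 3.7
Total dependency ratio = (612 + 31) / 834 × 100 = 643 / 834 × 100 = 77.1

Youth dependency ratio: 73.4
Old-age dependency ratio: 3.7
Total dependency ratio: 77.1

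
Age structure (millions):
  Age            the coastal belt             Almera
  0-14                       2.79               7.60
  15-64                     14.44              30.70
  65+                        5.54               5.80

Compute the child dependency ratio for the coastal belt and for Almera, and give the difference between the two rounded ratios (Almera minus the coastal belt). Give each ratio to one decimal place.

the coastal belt: 2.79 / 14.44 × 100 = 19.3
Almera: 7.60 / 30.70 × 100 = 24.8

the coastal belt: 19.3
Almera: 24.8
Difference: +5.5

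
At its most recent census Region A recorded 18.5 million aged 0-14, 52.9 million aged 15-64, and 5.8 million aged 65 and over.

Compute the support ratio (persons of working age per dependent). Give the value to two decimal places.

Support ratio: 2.18

Support ratio = 52.9 / (18.5 + 5.8) = 52.9 / 24.3 = 2.18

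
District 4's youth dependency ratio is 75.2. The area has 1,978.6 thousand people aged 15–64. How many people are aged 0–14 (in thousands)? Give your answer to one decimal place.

Youth dependency ratio = youth / working-age × 100
75.2 = Y / 1,978.6 × 100
⇒ 1,487.9

Aged 0–14: 1,487.9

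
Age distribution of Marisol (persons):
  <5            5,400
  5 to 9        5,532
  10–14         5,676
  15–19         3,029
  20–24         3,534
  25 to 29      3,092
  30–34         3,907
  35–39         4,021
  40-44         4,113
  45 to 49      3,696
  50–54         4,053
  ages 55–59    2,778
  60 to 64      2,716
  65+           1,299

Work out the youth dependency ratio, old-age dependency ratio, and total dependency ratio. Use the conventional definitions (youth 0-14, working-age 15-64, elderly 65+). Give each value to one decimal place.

Youth dependency ratio: 47.5
Old-age dependency ratio: 3.7
Total dependency ratio: 51.3

0–14: 5,400 + 5,532 + 5,676 = 16,608
15–64: 3,029 + 3,534 + 3,092 + 3,907 + 4,021 + 4,113 + 3,696 + 4,053 + 2,778 + 2,716 = 34,939
65+: 1,299
Youth dependency ratio = 16,608 / 34,939 × 100 = 47.5
Old-age dependency ratio = 1,299 / 34,939 × 100 = 3.7
Total dependency ratio = (16,608 + 1,299) / 34,939 × 100 = 17,907 / 34,939 × 100 = 51.3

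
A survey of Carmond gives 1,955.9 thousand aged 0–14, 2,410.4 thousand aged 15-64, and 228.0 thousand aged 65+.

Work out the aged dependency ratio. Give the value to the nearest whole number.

Old-age dependency ratio = 228.0 / 2,410.4 × 100 = 9

Old-age dependency ratio: 9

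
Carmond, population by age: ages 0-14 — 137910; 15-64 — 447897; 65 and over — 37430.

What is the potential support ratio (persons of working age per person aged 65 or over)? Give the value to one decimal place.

Potential support ratio = 447897 / 37430 = 12.0

Potential support ratio: 12.0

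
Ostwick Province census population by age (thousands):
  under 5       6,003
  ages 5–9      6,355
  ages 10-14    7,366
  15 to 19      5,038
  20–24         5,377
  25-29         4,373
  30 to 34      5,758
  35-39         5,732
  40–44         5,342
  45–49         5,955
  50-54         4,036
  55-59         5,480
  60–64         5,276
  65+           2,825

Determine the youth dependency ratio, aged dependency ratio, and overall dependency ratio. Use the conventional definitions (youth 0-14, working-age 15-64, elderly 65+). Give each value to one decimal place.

0–14: 6,003 + 6,355 + 7,366 = 19,724
15–64: 5,038 + 5,377 + 4,373 + 5,758 + 5,732 + 5,342 + 5,955 + 4,036 + 5,480 + 5,276 = 52,367
65+: 2,825
Youth dependency ratio = 19,724 / 52,367 × 100 = 37.7
Old-age dependency ratio = 2,825 / 52,367 × 100 = 5.4
Total dependency ratio = (19,724 + 2,825) / 52,367 × 100 = 22,549 / 52,367 × 100 = 43.1

Youth dependency ratio: 37.7
Old-age dependency ratio: 5.4
Total dependency ratio: 43.1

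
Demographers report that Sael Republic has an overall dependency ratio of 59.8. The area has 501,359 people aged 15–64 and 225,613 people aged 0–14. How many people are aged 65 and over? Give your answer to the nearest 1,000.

Total dependency ratio = (youth + elderly) / working-age × 100
59.8 = (225,613 + E) / 501,359 × 100
⇒ 74,000

Aged 65 and over: 74,000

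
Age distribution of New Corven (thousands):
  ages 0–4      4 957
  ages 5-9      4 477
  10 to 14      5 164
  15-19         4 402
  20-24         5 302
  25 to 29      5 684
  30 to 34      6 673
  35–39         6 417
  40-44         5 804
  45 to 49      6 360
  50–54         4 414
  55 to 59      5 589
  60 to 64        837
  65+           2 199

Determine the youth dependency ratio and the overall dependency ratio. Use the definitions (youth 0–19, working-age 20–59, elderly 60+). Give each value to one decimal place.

Youth dependency ratio: 41.1
Total dependency ratio: 47.7

0–19: 4 957 + 4 477 + 5 164 + 4 402 = 19 000
20–59: 5 302 + 5 684 + 6 673 + 6 417 + 5 804 + 6 360 + 4 414 + 5 589 = 46 243
60+: 837 + 2 199 = 3 036
Youth dependency ratio = 19 000 / 46 243 × 100 = 41.1
Total dependency ratio = (19 000 + 3 036) / 46 243 × 100 = 22 036 / 46 243 × 100 = 47.7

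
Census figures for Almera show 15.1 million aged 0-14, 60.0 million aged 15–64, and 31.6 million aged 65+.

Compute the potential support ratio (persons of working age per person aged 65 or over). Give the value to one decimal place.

Potential support ratio = 60.0 / 31.6 = 1.9

Potential support ratio: 1.9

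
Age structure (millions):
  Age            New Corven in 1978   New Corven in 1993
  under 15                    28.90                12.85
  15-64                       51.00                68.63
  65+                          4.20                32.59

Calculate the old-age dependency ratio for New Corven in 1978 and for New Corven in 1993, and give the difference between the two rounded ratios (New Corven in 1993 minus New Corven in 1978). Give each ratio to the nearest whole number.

New Corven in 1978: 8
New Corven in 1993: 47
Difference: +39

New Corven in 1978: 4.20 / 51.00 × 100 = 8
New Corven in 1993: 32.59 / 68.63 × 100 = 47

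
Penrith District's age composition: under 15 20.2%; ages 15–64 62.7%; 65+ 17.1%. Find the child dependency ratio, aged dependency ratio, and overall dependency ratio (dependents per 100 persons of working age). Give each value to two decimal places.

Youth dependency ratio = 20.2 / 62.7 × 100 = 32.22
Old-age dependency ratio = 17.1 / 62.7 × 100 = 27.27
Total dependency ratio = (20.2 + 17.1) / 62.7 × 100 = 37.3 / 62.7 × 100 = 59.49

Youth dependency ratio: 32.22
Old-age dependency ratio: 27.27
Total dependency ratio: 59.49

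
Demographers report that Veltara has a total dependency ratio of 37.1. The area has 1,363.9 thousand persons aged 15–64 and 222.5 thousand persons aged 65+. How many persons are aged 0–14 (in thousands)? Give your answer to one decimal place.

Total dependency ratio = (youth + elderly) / working-age × 100
37.1 = (Y + 222.5) / 1,363.9 × 100
⇒ 283.5

Aged 0–14: 283.5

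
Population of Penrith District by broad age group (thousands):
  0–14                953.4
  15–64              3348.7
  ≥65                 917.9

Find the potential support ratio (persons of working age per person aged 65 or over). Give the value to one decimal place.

Potential support ratio: 3.6

Potential support ratio = 3348.7 / 917.9 = 3.6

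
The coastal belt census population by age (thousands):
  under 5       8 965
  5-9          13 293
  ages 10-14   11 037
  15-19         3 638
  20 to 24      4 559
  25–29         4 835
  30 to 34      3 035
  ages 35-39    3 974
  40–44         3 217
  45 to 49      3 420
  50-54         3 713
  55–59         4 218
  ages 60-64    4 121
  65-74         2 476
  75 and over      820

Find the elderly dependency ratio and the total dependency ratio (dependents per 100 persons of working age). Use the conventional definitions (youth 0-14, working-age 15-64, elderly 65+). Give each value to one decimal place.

0–14: 8 965 + 13 293 + 11 037 = 33 295
15–64: 3 638 + 4 559 + 4 835 + 3 035 + 3 974 + 3 217 + 3 420 + 3 713 + 4 218 + 4 121 = 38 730
65+: 2 476 + 820 = 3 296
Old-age dependency ratio = 3 296 / 38 730 × 100 = 8.5
Total dependency ratio = (33 295 + 3 296) / 38 730 × 100 = 36 591 / 38 730 × 100 = 94.5

Old-age dependency ratio: 8.5
Total dependency ratio: 94.5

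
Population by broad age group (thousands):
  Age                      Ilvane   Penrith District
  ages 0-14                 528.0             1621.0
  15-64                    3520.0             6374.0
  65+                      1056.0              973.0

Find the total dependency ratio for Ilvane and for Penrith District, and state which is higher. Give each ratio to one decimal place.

Ilvane: (528.0 + 1056.0) / 3520.0 × 100 = 1584.0 / 3520.0 × 100 = 45.0
Penrith District: (1621.0 + 973.0) / 6374.0 × 100 = 2594.0 / 6374.0 × 100 = 40.7

Ilvane: 45.0
Penrith District: 40.7
Higher: Ilvane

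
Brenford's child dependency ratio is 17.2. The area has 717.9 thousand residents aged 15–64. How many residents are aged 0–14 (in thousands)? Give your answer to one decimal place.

Youth dependency ratio = youth / working-age × 100
17.2 = Y / 717.9 × 100
⇒ 123.5

Aged 0–14: 123.5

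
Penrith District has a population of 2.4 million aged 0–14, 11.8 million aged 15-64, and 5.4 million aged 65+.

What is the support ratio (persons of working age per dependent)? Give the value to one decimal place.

Support ratio: 1.5

Support ratio = 11.8 / (2.4 + 5.4) = 11.8 / 7.8 = 1.5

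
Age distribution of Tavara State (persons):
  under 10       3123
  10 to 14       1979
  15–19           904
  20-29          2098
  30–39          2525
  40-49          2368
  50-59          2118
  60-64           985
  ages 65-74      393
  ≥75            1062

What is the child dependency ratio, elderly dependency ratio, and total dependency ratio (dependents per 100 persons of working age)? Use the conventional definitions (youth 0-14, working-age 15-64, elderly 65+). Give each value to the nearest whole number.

0–14: 3123 + 1979 = 5102
15–64: 904 + 2098 + 2525 + 2368 + 2118 + 985 = 10998
65+: 393 + 1062 = 1455
Youth dependency ratio = 5102 / 10998 × 100 = 46
Old-age dependency ratio = 1455 / 10998 × 100 = 13
Total dependency ratio = (5102 + 1455) / 10998 × 100 = 6557 / 10998 × 100 = 60

Youth dependency ratio: 46
Old-age dependency ratio: 13
Total dependency ratio: 60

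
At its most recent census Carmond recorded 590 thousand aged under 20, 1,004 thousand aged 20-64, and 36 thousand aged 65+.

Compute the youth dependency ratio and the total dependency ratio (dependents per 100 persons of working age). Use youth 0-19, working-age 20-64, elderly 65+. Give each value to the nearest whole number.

Youth dependency ratio: 59
Total dependency ratio: 62

Youth dependency ratio = 590 / 1,004 × 100 = 59
Total dependency ratio = (590 + 36) / 1,004 × 100 = 626 / 1,004 × 100 = 62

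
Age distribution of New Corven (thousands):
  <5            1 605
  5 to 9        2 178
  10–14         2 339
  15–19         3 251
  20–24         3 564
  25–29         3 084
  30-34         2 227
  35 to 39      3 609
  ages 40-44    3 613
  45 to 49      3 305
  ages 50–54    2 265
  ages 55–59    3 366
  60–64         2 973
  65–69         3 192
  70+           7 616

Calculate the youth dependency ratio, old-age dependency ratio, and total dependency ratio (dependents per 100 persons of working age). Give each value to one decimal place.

Youth dependency ratio: 19.6
Old-age dependency ratio: 34.6
Total dependency ratio: 54.2

0–14: 1 605 + 2 178 + 2 339 = 6 122
15–64: 3 251 + 3 564 + 3 084 + 2 227 + 3 609 + 3 613 + 3 305 + 2 265 + 3 366 + 2 973 = 31 257
65+: 3 192 + 7 616 = 10 808
Youth dependency ratio = 6 122 / 31 257 × 100 = 19.6
Old-age dependency ratio = 10 808 / 31 257 × 100 = 34.6
Total dependency ratio = (6 122 + 10 808) / 31 257 × 100 = 16 930 / 31 257 × 100 = 54.2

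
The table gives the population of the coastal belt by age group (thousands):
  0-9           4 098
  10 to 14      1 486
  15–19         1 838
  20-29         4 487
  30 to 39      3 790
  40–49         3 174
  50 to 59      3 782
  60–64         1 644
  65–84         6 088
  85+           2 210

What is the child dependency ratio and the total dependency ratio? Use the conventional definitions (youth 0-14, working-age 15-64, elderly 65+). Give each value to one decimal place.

Youth dependency ratio: 29.8
Total dependency ratio: 74.2

0–14: 4 098 + 1 486 = 5 584
15–64: 1 838 + 4 487 + 3 790 + 3 174 + 3 782 + 1 644 = 18 715
65+: 6 088 + 2 210 = 8 298
Youth dependency ratio = 5 584 / 18 715 × 100 = 29.8
Total dependency ratio = (5 584 + 8 298) / 18 715 × 100 = 13 882 / 18 715 × 100 = 74.2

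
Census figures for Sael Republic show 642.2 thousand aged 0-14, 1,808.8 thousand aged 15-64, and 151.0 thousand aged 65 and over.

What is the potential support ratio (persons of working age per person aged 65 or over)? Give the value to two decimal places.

Potential support ratio: 11.98

Potential support ratio = 1,808.8 / 151.0 = 11.98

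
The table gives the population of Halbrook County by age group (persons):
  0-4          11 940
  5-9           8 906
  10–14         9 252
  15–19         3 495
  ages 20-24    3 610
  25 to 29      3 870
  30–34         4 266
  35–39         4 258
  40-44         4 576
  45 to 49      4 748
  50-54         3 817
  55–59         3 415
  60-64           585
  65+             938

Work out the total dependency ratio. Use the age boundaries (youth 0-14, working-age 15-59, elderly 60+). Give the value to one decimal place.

0–14: 11 940 + 8 906 + 9 252 = 30 098
15–59: 3 495 + 3 610 + 3 870 + 4 266 + 4 258 + 4 576 + 4 748 + 3 817 + 3 415 = 36 055
60+: 585 + 938 = 1 523
Total dependency ratio = (30 098 + 1 523) / 36 055 × 100 = 31 621 / 36 055 × 100 = 87.7

Total dependency ratio: 87.7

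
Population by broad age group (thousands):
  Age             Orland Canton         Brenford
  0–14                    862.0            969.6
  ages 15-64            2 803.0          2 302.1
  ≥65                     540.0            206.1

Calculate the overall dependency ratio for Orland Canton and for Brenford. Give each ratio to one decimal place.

Orland Canton: (862.0 + 540.0) / 2 803.0 × 100 = 1 402.0 / 2 803.0 × 100 = 50.0
Brenford: (969.6 + 206.1) / 2 302.1 × 100 = 1 175.7 / 2 302.1 × 100 = 51.1

Orland Canton: 50.0
Brenford: 51.1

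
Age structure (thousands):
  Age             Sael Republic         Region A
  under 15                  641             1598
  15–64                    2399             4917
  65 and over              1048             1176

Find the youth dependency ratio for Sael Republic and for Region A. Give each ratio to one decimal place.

Sael Republic: 26.7
Region A: 32.5

Sael Republic: 641 / 2399 × 100 = 26.7
Region A: 1598 / 4917 × 100 = 32.5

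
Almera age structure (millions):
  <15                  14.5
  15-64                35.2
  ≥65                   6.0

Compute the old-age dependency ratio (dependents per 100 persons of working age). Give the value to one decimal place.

Old-age dependency ratio: 17.0

Old-age dependency ratio = 6.0 / 35.2 × 100 = 17.0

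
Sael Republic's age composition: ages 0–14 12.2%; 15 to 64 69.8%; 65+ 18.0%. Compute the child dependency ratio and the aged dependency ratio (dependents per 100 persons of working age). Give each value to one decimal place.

Youth dependency ratio: 17.5
Old-age dependency ratio: 25.8

Youth dependency ratio = 12.2 / 69.8 × 100 = 17.5
Old-age dependency ratio = 18.0 / 69.8 × 100 = 25.8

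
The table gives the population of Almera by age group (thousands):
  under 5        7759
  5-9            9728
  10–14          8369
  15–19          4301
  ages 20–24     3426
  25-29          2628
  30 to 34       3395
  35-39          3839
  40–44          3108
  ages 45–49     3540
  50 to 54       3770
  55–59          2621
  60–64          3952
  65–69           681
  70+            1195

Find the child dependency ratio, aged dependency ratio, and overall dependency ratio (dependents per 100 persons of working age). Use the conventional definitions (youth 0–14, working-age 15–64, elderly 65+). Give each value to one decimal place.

0–14: 7759 + 9728 + 8369 = 25856
15–64: 4301 + 3426 + 2628 + 3395 + 3839 + 3108 + 3540 + 3770 + 2621 + 3952 = 34580
65+: 681 + 1195 = 1876
Youth dependency ratio = 25856 / 34580 × 100 = 74.8
Old-age dependency ratio = 1876 / 34580 × 100 = 5.4
Total dependency ratio = (25856 + 1876) / 34580 × 100 = 27732 / 34580 × 100 = 80.2

Youth dependency ratio: 74.8
Old-age dependency ratio: 5.4
Total dependency ratio: 80.2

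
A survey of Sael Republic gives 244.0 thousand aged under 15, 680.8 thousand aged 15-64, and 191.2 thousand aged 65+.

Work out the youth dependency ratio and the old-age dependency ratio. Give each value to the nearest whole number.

Youth dependency ratio: 36
Old-age dependency ratio: 28

Youth dependency ratio = 244.0 / 680.8 × 100 = 36
Old-age dependency ratio = 191.2 / 680.8 × 100 = 28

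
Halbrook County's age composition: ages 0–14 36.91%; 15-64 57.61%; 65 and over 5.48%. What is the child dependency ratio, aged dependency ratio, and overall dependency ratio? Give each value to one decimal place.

Youth dependency ratio: 64.1
Old-age dependency ratio: 9.5
Total dependency ratio: 73.6

Youth dependency ratio = 36.91 / 57.61 × 100 = 64.1
Old-age dependency ratio = 5.48 / 57.61 × 100 = 9.5
Total dependency ratio = (36.91 + 5.48) / 57.61 × 100 = 42.39 / 57.61 × 100 = 73.6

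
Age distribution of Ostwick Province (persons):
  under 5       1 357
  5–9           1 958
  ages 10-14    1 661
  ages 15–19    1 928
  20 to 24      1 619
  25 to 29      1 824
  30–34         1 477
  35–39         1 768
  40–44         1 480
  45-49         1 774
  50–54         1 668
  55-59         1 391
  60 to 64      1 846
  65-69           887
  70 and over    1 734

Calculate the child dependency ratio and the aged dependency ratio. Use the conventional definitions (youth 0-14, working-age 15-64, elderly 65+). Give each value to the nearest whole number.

Youth dependency ratio: 30
Old-age dependency ratio: 16

0–14: 1 357 + 1 958 + 1 661 = 4 976
15–64: 1 928 + 1 619 + 1 824 + 1 477 + 1 768 + 1 480 + 1 774 + 1 668 + 1 391 + 1 846 = 16 775
65+: 887 + 1 734 = 2 621
Youth dependency ratio = 4 976 / 16 775 × 100 = 30
Old-age dependency ratio = 2 621 / 16 775 × 100 = 16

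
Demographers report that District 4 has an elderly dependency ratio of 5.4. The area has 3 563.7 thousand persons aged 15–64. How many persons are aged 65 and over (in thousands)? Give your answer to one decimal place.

Aged 65 and over: 192.4

Old-age dependency ratio = elderly / working-age × 100
5.4 = E / 3 563.7 × 100
⇒ 192.4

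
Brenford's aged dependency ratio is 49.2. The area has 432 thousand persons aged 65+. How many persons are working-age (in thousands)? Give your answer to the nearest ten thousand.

Working-age: 880

Old-age dependency ratio = elderly / working-age × 100
49.2 = 432 / W × 100
⇒ 880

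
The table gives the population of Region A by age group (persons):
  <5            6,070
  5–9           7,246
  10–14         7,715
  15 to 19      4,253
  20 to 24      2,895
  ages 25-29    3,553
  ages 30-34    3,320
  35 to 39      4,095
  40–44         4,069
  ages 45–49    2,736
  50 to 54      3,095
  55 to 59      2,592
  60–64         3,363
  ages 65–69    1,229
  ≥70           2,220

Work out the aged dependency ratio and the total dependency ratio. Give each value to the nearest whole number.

0–14: 6,070 + 7,246 + 7,715 = 21,031
15–64: 4,253 + 2,895 + 3,553 + 3,320 + 4,095 + 4,069 + 2,736 + 3,095 + 2,592 + 3,363 = 33,971
65+: 1,229 + 2,220 = 3,449
Old-age dependency ratio = 3,449 / 33,971 × 100 = 10
Total dependency ratio = (21,031 + 3,449) / 33,971 × 100 = 24,480 / 33,971 × 100 = 72

Old-age dependency ratio: 10
Total dependency ratio: 72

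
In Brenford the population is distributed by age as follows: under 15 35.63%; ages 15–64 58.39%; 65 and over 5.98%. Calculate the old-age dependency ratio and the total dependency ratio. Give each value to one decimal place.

Old-age dependency ratio = 5.98 / 58.39 × 100 = 10.2
Total dependency ratio = (35.63 + 5.98) / 58.39 × 100 = 41.61 / 58.39 × 100 = 71.3

Old-age dependency ratio: 10.2
Total dependency ratio: 71.3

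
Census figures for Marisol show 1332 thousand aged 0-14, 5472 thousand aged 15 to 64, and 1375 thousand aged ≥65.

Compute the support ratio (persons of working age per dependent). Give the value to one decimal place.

Support ratio = 5472 / (1332 + 1375) = 5472 / 2707 = 2.0

Support ratio: 2.0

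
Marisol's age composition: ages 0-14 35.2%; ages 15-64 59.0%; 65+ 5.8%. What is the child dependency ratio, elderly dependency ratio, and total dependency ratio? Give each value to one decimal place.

Youth dependency ratio = 35.2 / 59.0 × 100 = 59.7
Old-age dependency ratio = 5.8 / 59.0 × 100 = 9.8
Total dependency ratio = (35.2 + 5.8) / 59.0 × 100 = 41.0 / 59.0 × 100 = 69.5

Youth dependency ratio: 59.7
Old-age dependency ratio: 9.8
Total dependency ratio: 69.5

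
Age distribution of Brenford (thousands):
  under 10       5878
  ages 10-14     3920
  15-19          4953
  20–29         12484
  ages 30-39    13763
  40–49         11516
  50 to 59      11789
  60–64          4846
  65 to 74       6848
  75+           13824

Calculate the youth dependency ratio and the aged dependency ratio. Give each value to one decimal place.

Youth dependency ratio: 16.5
Old-age dependency ratio: 34.8

0–14: 5878 + 3920 = 9798
15–64: 4953 + 12484 + 13763 + 11516 + 11789 + 4846 = 59351
65+: 6848 + 13824 = 20672
Youth dependency ratio = 9798 / 59351 × 100 = 16.5
Old-age dependency ratio = 20672 / 59351 × 100 = 34.8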